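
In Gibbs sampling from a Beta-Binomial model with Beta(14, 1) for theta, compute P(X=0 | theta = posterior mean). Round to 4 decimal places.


Posterior mean = alpha/(alpha+beta) = 14/15 = 0.9333
P(X=0|theta=mean) = 1 - theta = 0.0667

0.0667


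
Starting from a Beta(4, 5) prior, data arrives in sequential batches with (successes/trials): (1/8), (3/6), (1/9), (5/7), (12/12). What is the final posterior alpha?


In sequential Bayesian updating, we sum all successes.
Total successes = 22
Final alpha = 4 + 22 = 26

26


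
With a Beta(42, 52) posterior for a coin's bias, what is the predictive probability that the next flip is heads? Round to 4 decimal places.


The predictive probability equals the posterior mean.
P(next = heads) = alpha / (alpha + beta)
= 42 / 94 = 0.4468

0.4468


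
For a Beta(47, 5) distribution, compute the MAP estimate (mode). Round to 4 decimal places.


MAP = mode = (a-1)/(a+b-2)
= (47-1)/(47+5-2)
= 46/50 = 0.92

0.92


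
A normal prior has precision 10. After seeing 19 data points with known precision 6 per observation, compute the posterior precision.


In the conjugate normal model, precisions add:
tau_posterior = tau_prior + n * tau_data
= 10 + 19*6 = 124

124


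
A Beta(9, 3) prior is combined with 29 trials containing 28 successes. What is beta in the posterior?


In conjugate updating:
beta_posterior = beta_prior + (n - k)
= 3 + (29 - 28)
= 3 + 1 = 4

4


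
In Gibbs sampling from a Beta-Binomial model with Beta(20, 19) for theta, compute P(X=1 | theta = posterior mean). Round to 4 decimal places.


Posterior mean = alpha/(alpha+beta) = 20/39 = 0.5128
P(X=1|theta=mean) = theta = 0.5128

0.5128


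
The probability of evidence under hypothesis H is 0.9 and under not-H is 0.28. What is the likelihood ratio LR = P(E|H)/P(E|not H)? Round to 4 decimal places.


LR = 0.9 / 0.28
= 3.2143

3.2143


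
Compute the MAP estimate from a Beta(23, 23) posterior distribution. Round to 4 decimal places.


MAP = mode of Beta distribution
= (alpha - 1)/(alpha + beta - 2)
= (23-1)/(23+23-2)
= 22/44 = 0.5

0.5


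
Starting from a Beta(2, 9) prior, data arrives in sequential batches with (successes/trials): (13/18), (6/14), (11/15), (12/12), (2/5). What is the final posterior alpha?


In sequential Bayesian updating, we sum all successes.
Total successes = 44
Final alpha = 2 + 44 = 46

46


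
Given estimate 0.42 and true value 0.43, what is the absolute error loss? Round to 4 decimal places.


Absolute error = |estimate - true|
= |-0.01| = 0.01

0.01


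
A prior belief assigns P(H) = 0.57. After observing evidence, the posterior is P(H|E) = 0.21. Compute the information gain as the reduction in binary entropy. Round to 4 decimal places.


H(prior) = -0.57*log2(0.57) - 0.43*log2(0.43)
= 0.9858
H(post) = -0.21*log2(0.21) - 0.79*log2(0.79)
= 0.7415
IG = 0.9858 - 0.7415 = 0.2443

0.2443


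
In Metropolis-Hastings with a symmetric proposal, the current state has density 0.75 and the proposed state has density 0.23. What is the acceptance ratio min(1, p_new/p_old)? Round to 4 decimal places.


Ratio = p_new / p_old = 0.23 / 0.75 = 0.3067
Acceptance = min(1, 0.3067) = 0.3067

0.3067


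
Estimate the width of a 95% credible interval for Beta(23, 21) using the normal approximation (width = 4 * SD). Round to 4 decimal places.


For Beta(a,b): Var = ab/((a+b)^2(a+b+1))
Var = 0.0055, SD = 0.0745
Approximate 95% CI width = 4 * 0.0745 = 0.2978

0.2978


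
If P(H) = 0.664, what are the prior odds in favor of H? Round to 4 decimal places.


Prior odds = P(H) / (1 - P(H))
= 0.664 / 0.336
= 1.9762

1.9762


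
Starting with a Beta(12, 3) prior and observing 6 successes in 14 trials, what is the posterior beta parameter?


Posterior beta = prior beta + failures
Failures = 14 - 6 = 8
beta_post = 3 + 8 = 11

11


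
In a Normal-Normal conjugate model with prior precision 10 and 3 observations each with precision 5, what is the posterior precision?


Posterior precision = prior precision + n * observation precision
= 10 + 3 * 5
= 10 + 15 = 25

25


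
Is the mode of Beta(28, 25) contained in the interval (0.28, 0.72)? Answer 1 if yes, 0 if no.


Mode = (a-1)/(a+b-2) = 27/51 = 0.5294
Interval: (0.28, 0.72)
Contains mode? 1

1


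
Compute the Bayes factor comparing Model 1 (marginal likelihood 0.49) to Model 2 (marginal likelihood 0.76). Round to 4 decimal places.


BF12 = marginal likelihood of M1 / marginal likelihood of M2
= 0.49/0.76
= 0.6447

0.6447


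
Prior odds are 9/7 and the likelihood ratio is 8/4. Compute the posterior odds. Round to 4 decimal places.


Posterior odds = prior odds * likelihood ratio
= (9/7) * (8/4)
= 72 / 28
= 2.5714

2.5714


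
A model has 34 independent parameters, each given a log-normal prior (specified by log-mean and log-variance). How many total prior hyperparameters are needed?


Each log-normal prior needs 2 hyperparameters (log-mean and log-variance).
Total = 2 * 34 = 68

68


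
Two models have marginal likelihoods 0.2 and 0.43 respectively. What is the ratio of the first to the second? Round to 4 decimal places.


Evidence ratio = 0.2 / 0.43
= 0.4651

0.4651


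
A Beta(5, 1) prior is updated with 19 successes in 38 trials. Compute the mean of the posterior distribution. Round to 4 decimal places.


After update: Beta(24, 20)
Mean = 24 / (24 + 20) = 24 / 44
= 0.5455

0.5455


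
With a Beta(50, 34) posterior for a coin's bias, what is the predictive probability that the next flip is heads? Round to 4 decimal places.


The predictive probability equals the posterior mean.
P(next = heads) = alpha / (alpha + beta)
= 50 / 84 = 0.5952

0.5952


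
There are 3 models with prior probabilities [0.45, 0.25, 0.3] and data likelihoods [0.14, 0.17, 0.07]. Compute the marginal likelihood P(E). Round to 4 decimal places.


P(E) = sum over models of P(M_i) * P(E|M_i)
= 0.45*0.14 + 0.25*0.17 + 0.3*0.07
= 0.1265

0.1265


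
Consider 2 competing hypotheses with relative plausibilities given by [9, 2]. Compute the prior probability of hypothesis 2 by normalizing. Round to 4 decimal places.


Sum of weights = 9 + 2 = 11
Normalized prior for H2 = 2 / 11
= 0.1818

0.1818


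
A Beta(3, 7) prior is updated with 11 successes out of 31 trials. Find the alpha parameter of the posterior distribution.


In the Beta-Binomial conjugate update:
alpha_post = alpha_prior + successes
= 3 + 11
= 14

14


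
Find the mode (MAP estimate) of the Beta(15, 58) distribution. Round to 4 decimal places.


For Beta(a,b) with a,b > 1:
Mode = (a-1)/(a+b-2) = (15-1)/(73-2)
= 14/71 = 0.1972

0.1972


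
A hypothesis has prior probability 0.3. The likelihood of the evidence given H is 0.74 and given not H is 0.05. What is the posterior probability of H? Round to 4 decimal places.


Using Bayes' theorem:
P(E) = 0.3 * 0.74 + 0.7 * 0.05
P(E) = 0.257
P(H|E) = (0.3 * 0.74) / 0.257 = 0.8638

0.8638


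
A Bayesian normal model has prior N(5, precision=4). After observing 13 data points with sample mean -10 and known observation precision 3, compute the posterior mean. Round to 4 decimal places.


Posterior mean = (prior_precision * prior_mean + n * data_precision * data_mean) / (prior_precision + n * data_precision)
Numerator = 4*5 + 13*3*-10 = -370
Denominator = 4 + 13*3 = 43
Posterior mean = -8.6047

-8.6047


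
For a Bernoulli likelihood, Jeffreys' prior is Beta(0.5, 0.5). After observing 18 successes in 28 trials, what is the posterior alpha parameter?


Jeffreys' prior for Bernoulli is Beta(0.5, 0.5).
Posterior is Beta(0.5 + k, 0.5 + n - k).
Posterior alpha = 0.5 + k = 0.5 + 18 = 18.5

18.5


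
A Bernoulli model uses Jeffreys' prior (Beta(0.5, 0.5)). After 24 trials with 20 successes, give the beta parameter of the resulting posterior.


Posterior = Beta(prior_alpha + successes, prior_beta + failures)
= Beta(0.5 + 20, 0.5 + 4)
Posterior beta = 0.5 + (n - k) = 0.5 + 4 = 4.5

4.5


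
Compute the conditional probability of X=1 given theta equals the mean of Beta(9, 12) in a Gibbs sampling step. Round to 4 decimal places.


Mean of Beta(9, 12) = 0.4286
P(X=1 | theta=0.4286) = 0.4286

0.4286


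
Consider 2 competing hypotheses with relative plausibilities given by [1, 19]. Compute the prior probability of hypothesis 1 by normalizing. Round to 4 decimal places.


Sum of weights = 1 + 19 = 20
Normalized prior for H1 = 1 / 20
= 0.05

0.05


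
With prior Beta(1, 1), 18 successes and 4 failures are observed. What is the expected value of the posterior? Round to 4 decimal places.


Posterior = Beta(19, 5)
E[theta] = alpha/(alpha+beta)
= 19/24 = 0.7917

0.7917


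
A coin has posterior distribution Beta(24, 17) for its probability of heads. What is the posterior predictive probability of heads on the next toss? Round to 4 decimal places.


Posterior predictive = E[theta] = alpha/(alpha+beta)
= 24/41
= 0.5854

0.5854


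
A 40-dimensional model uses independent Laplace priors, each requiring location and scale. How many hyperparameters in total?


Per parameter: 2 (location and scale).
Total = 40 * 2 = 80

80


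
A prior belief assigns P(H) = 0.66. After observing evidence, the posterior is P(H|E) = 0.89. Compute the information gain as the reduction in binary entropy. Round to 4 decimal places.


H(prior) = -0.66*log2(0.66) - 0.34*log2(0.34)
= 0.9248
H(post) = -0.89*log2(0.89) - 0.11*log2(0.11)
= 0.4999
IG = 0.9248 - 0.4999 = 0.4249

0.4249


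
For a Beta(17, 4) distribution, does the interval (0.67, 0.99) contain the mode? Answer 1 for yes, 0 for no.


Mode of Beta(a,b) = (a-1)/(a+b-2)
= (17-1)/(17+4-2) = 0.8421
Check: 0.67 <= 0.8421 <= 0.99?
Result: 1

1


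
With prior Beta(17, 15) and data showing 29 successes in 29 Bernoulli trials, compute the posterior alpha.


Conjugate update: alpha_posterior = alpha_prior + k
= 17 + 29 = 46

46


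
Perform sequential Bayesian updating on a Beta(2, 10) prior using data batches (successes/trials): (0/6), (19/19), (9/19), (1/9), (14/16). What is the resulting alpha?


Accumulate successes: 43
Posterior alpha = prior alpha + sum of successes
= 2 + 43 = 45

45


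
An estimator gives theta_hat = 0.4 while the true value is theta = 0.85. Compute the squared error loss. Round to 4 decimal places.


The squared error loss is (theta_hat - theta)^2
= (0.4 - 0.85)^2
= (-0.45)^2 = 0.2025

0.2025


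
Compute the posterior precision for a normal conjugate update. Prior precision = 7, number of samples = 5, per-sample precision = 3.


tau_post = tau_0 + n * tau
= 7 + 5 * 3 = 22

22


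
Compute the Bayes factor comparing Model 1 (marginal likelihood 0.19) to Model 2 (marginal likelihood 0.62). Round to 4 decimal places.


BF12 = marginal likelihood of M1 / marginal likelihood of M2
= 0.19/0.62
= 0.3065

0.3065


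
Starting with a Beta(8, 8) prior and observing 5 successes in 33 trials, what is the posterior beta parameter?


Posterior beta = prior beta + failures
Failures = 33 - 5 = 28
beta_post = 8 + 28 = 36

36


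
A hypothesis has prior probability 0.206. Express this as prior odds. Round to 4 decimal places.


Odds = P(H) / P(not H) = 0.206 / 0.794
= 0.2594

0.2594


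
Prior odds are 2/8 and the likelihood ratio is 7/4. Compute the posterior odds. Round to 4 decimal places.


Posterior odds = prior odds * likelihood ratio
= (2/8) * (7/4)
= 14 / 32
= 0.4375

0.4375


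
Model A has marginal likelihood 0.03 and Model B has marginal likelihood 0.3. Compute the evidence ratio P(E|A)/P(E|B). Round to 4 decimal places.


Evidence ratio = P(E|A) / P(E|B)
= 0.03 / 0.3
= 0.1

0.1


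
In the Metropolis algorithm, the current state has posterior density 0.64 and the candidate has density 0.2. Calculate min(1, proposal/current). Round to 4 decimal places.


Ratio = 0.2/0.64 = 0.3125
Acceptance probability = min(1, 0.3125)
= 0.3125

0.3125


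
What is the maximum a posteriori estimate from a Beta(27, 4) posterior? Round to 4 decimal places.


The MAP estimate equals the mode of the distribution.
Mode of Beta(a,b) = (a-1)/(a+b-2)
= 26/29
= 0.8966

0.8966


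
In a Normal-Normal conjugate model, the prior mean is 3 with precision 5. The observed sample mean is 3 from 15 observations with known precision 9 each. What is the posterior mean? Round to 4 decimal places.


Posterior precision = tau0 + n*tau = 5 + 15*9 = 140
Posterior mean = (tau0*mu0 + n*tau*xbar) / posterior_precision
= (5*3 + 15*9*3) / 140
= 420 / 140 = 3.0

3.0


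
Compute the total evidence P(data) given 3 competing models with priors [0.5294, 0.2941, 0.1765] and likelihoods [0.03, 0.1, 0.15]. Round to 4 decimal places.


Marginal likelihood = sum P(model_i) * P(data|model_i)
Model 1: 0.5294 * 0.03 = 0.0159
Model 2: 0.2941 * 0.1 = 0.0294
Model 3: 0.1765 * 0.15 = 0.0265
Total = 0.0718

0.0718


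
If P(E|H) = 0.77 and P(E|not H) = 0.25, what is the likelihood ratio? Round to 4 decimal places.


Likelihood ratio = P(E|H) / P(E|not H)
= 0.77 / 0.25
= 3.08

3.08


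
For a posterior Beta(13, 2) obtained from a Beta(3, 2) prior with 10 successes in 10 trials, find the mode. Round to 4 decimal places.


Mode = (alpha - 1) / (alpha + beta - 2)
= 12 / 13
= 0.9231

0.9231


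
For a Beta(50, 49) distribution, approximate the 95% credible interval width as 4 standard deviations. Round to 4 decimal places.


Variance of Beta(a,b) = ab / ((a+b)^2 * (a+b+1))
= 50*49 / ((99)^2 * 100)
= 0.0025
SD = sqrt(0.0025) = 0.05
Width = 4 * SD = 0.2

0.2


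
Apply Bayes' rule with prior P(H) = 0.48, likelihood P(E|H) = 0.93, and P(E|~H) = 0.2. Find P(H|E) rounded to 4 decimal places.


Step 1: Compute marginal P(E) = P(E|H)P(H) + P(E|~H)P(~H)
= 0.93*0.48 + 0.2*0.52 = 0.5504
Step 2: P(H|E) = P(E|H)P(H)/P(E) = 0.4464/0.5504
= 0.811

0.811


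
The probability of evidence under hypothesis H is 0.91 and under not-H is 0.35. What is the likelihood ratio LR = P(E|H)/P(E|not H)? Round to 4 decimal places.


LR = 0.91 / 0.35
= 2.6

2.6


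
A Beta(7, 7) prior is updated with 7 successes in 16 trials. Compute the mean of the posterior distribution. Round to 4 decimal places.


After update: Beta(14, 16)
Mean = 14 / (14 + 16) = 14 / 30
= 0.4667

0.4667


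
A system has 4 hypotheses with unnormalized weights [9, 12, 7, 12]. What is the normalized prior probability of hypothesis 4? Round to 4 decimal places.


The normalized prior is the weight divided by the total.
Total weight = 40
P(H4) = 12 / 40 = 0.3

0.3


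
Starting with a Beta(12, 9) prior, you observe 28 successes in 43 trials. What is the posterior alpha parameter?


For a Beta-Binomial conjugate model:
Posterior alpha = prior alpha + number of successes
= 12 + 28 = 40

40


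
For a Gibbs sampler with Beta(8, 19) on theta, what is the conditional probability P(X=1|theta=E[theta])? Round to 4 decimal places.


E[theta] = 8/(8+19) = 0.2963
P(X=1|theta) = theta = 0.2963

0.2963


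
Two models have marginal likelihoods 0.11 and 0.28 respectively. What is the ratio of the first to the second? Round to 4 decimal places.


Evidence ratio = 0.11 / 0.28
= 0.3929

0.3929


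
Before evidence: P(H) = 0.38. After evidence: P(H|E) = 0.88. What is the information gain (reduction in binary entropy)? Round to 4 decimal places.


Prior entropy = 0.958
Posterior entropy = 0.5294
Information gain = 0.958 - 0.5294 = 0.4287

0.4287


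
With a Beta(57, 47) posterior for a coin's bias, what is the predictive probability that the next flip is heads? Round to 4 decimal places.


The predictive probability equals the posterior mean.
P(next = heads) = alpha / (alpha + beta)
= 57 / 104 = 0.5481

0.5481


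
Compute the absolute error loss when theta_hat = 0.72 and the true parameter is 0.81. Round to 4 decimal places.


L = |theta_hat - theta_true|
= |0.72 - 0.81| = 0.09

0.09


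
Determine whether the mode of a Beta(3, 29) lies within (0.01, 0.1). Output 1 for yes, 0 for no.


First find the mode: (a-1)/(a+b-2) = 0.0667
Is 0.0667 in (0.01, 0.1)? 1

1


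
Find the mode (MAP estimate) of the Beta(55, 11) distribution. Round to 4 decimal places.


For Beta(a,b) with a,b > 1:
Mode = (a-1)/(a+b-2) = (55-1)/(66-2)
= 54/64 = 0.8438

0.8438


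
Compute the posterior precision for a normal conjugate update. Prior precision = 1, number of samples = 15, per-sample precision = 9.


tau_post = tau_0 + n * tau
= 1 + 15 * 9 = 136

136


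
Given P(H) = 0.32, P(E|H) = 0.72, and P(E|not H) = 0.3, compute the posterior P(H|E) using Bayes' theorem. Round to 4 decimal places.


By Bayes' theorem: P(H|E) = P(E|H)*P(H) / P(E)
P(E) = P(E|H)*P(H) + P(E|not H)*P(not H)
P(E) = 0.72*0.32 + 0.3*0.68 = 0.4344
P(H|E) = 0.72*0.32 / 0.4344 = 0.5304

0.5304


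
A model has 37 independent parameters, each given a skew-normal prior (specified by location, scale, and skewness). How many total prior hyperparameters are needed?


Each skew-normal prior needs 3 hyperparameters (location, scale, and skewness).
Total = 3 * 37 = 111

111


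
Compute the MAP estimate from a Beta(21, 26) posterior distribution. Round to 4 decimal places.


MAP = mode of Beta distribution
= (alpha - 1)/(alpha + beta - 2)
= (21-1)/(21+26-2)
= 20/45 = 0.4444

0.4444


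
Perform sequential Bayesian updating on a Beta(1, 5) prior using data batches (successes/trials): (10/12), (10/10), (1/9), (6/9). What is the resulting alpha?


Accumulate successes: 27
Posterior alpha = prior alpha + sum of successes
= 1 + 27 = 28

28


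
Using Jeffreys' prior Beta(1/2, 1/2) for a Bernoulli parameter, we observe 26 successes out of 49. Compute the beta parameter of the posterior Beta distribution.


Conjugate update: Beta(0.5 + k, 0.5 + n - k).
k = 26, n - k = 23
Posterior beta = 0.5 + (n - k) = 0.5 + 23 = 23.5

23.5


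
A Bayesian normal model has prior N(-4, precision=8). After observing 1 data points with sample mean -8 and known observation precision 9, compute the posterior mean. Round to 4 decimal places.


Posterior mean = (prior_precision * prior_mean + n * data_precision * data_mean) / (prior_precision + n * data_precision)
Numerator = 8*-4 + 1*9*-8 = -104
Denominator = 8 + 1*9 = 17
Posterior mean = -6.1176

-6.1176


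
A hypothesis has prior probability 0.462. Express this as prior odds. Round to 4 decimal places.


Odds = P(H) / P(not H) = 0.462 / 0.538
= 0.8587

0.8587


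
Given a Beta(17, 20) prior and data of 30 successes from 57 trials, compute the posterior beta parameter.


Number of failures = 57 - 30 = 27
Posterior beta = 20 + 27 = 47

47


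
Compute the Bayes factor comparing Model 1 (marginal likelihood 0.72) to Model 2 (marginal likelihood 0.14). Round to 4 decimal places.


BF12 = marginal likelihood of M1 / marginal likelihood of M2
= 0.72/0.14
= 5.1429

5.1429


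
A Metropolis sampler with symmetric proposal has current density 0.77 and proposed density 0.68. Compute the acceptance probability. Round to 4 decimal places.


For symmetric proposals, acceptance = min(1, pi(x*)/pi(x))
= min(1, 0.68/0.77)
= min(1, 0.8831) = 0.8831

0.8831


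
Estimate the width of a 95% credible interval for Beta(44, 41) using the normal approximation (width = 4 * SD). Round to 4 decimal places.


For Beta(a,b): Var = ab/((a+b)^2(a+b+1))
Var = 0.0029, SD = 0.0539
Approximate 95% CI width = 4 * 0.0539 = 0.2155

0.2155


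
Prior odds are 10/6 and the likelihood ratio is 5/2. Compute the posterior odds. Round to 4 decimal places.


Posterior odds = prior odds * likelihood ratio
= (10/6) * (5/2)
= 50 / 12
= 4.1667

4.1667


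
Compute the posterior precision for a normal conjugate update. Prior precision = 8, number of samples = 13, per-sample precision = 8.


tau_post = tau_0 + n * tau
= 8 + 13 * 8 = 112

112


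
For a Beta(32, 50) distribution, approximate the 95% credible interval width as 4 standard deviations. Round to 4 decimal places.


Variance of Beta(a,b) = ab / ((a+b)^2 * (a+b+1))
= 32*50 / ((82)^2 * 83)
= 0.0029
SD = sqrt(0.0029) = 0.0535
Width = 4 * SD = 0.2142

0.2142


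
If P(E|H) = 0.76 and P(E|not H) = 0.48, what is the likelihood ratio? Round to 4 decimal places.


Likelihood ratio = P(E|H) / P(E|not H)
= 0.76 / 0.48
= 1.5833

1.5833


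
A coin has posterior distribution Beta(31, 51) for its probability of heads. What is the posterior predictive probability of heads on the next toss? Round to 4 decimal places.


Posterior predictive = E[theta] = alpha/(alpha+beta)
= 31/82
= 0.378

0.378


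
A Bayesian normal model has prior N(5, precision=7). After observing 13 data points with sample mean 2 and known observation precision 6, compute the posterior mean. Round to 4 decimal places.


Posterior mean = (prior_precision * prior_mean + n * data_precision * data_mean) / (prior_precision + n * data_precision)
Numerator = 7*5 + 13*6*2 = 191
Denominator = 7 + 13*6 = 85
Posterior mean = 2.2471

2.2471


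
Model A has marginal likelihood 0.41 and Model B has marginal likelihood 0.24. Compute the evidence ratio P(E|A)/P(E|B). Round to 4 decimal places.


Evidence ratio = P(E|A) / P(E|B)
= 0.41 / 0.24
= 1.7083

1.7083


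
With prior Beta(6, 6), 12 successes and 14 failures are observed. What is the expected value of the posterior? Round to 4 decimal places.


Posterior = Beta(18, 20)
E[theta] = alpha/(alpha+beta)
= 18/38 = 0.4737

0.4737


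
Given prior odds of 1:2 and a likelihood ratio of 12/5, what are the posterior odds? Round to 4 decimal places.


Posterior odds = prior odds * LR
Prior odds = 1/2 = 0.5
LR = 12/5 = 2.4
Posterior odds = 0.5 * 2.4 = 1.2

1.2


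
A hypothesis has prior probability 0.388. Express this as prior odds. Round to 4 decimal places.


Odds = P(H) / P(not H) = 0.388 / 0.612
= 0.634

0.634


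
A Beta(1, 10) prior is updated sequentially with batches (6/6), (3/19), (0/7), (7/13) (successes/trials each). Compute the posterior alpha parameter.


Sequential conjugate updating is equivalent to a single batch update.
Total successes across all batches = 16
alpha_posterior = alpha_prior + total_successes = 1 + 16
= 17

17


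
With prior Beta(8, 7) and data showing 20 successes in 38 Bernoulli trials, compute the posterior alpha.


Conjugate update: alpha_posterior = alpha_prior + k
= 8 + 20 = 28

28


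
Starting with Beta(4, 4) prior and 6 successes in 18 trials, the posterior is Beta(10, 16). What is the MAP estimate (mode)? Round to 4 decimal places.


The mode of Beta(a, b) when a > 1 and b > 1 is (a-1)/(a+b-2)
= (10 - 1) / (10 + 16 - 2)
= 9 / 24
= 0.375

0.375


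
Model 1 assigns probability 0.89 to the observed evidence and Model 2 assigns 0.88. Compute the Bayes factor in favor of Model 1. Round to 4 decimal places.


BF = P(data|M1) / P(data|M2)
= 0.89 / 0.88 = 1.0114

1.0114


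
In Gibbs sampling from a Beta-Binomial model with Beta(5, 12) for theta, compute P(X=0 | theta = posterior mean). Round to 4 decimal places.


Posterior mean = alpha/(alpha+beta) = 5/17 = 0.2941
P(X=0|theta=mean) = 1 - theta = 0.7059

0.7059


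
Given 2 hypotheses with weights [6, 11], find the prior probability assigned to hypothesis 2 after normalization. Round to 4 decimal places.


To normalize, divide each weight by the sum of all weights.
Sum = 17
Prior(H2) = 11/17 = 0.6471

0.6471


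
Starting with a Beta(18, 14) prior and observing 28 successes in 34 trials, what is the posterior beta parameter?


Posterior beta = prior beta + failures
Failures = 34 - 28 = 6
beta_post = 14 + 6 = 20

20


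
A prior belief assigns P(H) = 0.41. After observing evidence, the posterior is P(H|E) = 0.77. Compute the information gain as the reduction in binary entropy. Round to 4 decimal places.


H(prior) = -0.41*log2(0.41) - 0.59*log2(0.59)
= 0.9765
H(post) = -0.77*log2(0.77) - 0.23*log2(0.23)
= 0.778
IG = 0.9765 - 0.778 = 0.1985

0.1985


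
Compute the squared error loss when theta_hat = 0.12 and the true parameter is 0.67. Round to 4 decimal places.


L = (theta_hat - theta_true)^2
= (0.12 - 0.67)^2
= -0.55^2 = 0.3025

0.3025


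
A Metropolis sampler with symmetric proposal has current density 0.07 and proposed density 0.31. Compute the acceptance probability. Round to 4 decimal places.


For symmetric proposals, acceptance = min(1, pi(x*)/pi(x))
= min(1, 0.31/0.07)
= min(1, 4.4286) = 1.0

1.0


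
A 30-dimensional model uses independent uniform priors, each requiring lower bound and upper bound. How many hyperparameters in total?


Per parameter: 2 (lower bound and upper bound).
Total = 30 * 2 = 60

60


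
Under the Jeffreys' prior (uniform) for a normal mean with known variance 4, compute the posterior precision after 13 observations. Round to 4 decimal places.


Prior precision = 0 (flat prior).
Post. prec. = 0 + n/var = 13/4 = 3.25

3.25


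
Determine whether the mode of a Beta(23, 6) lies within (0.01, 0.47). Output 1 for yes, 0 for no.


First find the mode: (a-1)/(a+b-2) = 0.8148
Is 0.8148 in (0.01, 0.47)? 0

0


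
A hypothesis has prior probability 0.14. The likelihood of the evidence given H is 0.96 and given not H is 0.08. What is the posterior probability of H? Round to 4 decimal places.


Using Bayes' theorem:
P(E) = 0.14 * 0.96 + 0.86 * 0.08
P(E) = 0.2032
P(H|E) = (0.14 * 0.96) / 0.2032 = 0.6614

0.6614


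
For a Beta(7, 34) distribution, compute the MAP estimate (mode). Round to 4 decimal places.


MAP = mode = (a-1)/(a+b-2)
= (7-1)/(7+34-2)
= 6/39 = 0.1538

0.1538


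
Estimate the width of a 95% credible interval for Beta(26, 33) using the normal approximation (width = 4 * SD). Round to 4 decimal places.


For Beta(a,b): Var = ab/((a+b)^2(a+b+1))
Var = 0.0041, SD = 0.0641
Approximate 95% CI width = 4 * 0.0641 = 0.2564

0.2564


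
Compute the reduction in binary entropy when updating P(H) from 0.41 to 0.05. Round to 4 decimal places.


H_before = -p*log2(p) - (1-p)*log2(1-p) for p=0.41: 0.9765
H_after for p=0.05: 0.2864
Reduction = 0.9765 - 0.2864 = 0.6901

0.6901


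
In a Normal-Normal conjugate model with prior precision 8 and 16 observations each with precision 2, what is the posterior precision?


Posterior precision = prior precision + n * observation precision
= 8 + 16 * 2
= 8 + 32 = 40

40


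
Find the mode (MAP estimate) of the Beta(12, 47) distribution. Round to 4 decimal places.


For Beta(a,b) with a,b > 1:
Mode = (a-1)/(a+b-2) = (12-1)/(59-2)
= 11/57 = 0.193

0.193


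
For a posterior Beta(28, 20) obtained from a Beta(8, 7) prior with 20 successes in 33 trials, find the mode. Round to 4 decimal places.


Mode = (alpha - 1) / (alpha + beta - 2)
= 27 / 46
= 0.587

0.587


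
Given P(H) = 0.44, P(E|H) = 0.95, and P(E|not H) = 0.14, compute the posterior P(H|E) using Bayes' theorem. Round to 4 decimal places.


By Bayes' theorem: P(H|E) = P(E|H)*P(H) / P(E)
P(E) = P(E|H)*P(H) + P(E|not H)*P(not H)
P(E) = 0.95*0.44 + 0.14*0.56 = 0.4964
P(H|E) = 0.95*0.44 / 0.4964 = 0.8421

0.8421


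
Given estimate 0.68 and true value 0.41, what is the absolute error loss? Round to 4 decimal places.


Absolute error = |estimate - true|
= |0.27| = 0.27

0.27


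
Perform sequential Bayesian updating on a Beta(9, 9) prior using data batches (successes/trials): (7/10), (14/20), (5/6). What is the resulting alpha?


Accumulate successes: 26
Posterior alpha = prior alpha + sum of successes
= 9 + 26 = 35

35


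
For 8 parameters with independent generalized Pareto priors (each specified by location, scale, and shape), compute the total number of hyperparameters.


A generalized Pareto prior has 3 hyperparameters per parameter.
Total = 8 * 3 = 24

24


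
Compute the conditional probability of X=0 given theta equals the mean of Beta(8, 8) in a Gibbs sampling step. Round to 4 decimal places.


Mean of Beta(8, 8) = 0.5
P(X=0 | theta=0.5) = 0.5

0.5


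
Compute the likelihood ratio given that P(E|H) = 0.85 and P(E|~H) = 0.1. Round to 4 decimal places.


LR = P(E|H) / P(E|~H)
= 0.85 / 0.1 = 8.5

8.5


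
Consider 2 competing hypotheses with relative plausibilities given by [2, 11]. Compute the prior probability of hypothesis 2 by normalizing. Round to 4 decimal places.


Sum of weights = 2 + 11 = 13
Normalized prior for H2 = 11 / 13
= 0.8462

0.8462


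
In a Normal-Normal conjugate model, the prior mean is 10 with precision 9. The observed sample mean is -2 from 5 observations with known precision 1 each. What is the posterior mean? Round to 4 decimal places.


Posterior precision = tau0 + n*tau = 9 + 5*1 = 14
Posterior mean = (tau0*mu0 + n*tau*xbar) / posterior_precision
= (9*10 + 5*1*-2) / 14
= 80 / 14 = 5.7143

5.7143


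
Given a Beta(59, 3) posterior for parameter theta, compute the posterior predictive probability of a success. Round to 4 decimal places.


For a Beta-Bernoulli model, the predictive probability is the mean:
P(success) = 59/(59+3) = 59/62 = 0.9516

0.9516


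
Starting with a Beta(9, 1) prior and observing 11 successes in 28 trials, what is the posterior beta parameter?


Posterior beta = prior beta + failures
Failures = 28 - 11 = 17
beta_post = 1 + 17 = 18

18


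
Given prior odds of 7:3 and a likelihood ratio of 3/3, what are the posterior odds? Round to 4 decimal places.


Posterior odds = prior odds * LR
Prior odds = 7/3 = 2.3333
LR = 3/3 = 1.0
Posterior odds = 2.3333 * 1.0 = 2.3333

2.3333


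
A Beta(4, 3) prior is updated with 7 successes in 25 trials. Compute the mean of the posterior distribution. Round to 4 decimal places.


After update: Beta(11, 21)
Mean = 11 / (11 + 21) = 11 / 32
= 0.3438

0.3438


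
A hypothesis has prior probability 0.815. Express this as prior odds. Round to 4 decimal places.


Odds = P(H) / P(not H) = 0.815 / 0.185
= 4.4054

4.4054


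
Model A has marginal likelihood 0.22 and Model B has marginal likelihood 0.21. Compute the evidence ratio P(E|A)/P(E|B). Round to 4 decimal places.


Evidence ratio = P(E|A) / P(E|B)
= 0.22 / 0.21
= 1.0476

1.0476


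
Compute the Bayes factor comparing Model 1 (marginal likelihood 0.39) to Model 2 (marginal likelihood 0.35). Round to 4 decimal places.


BF12 = marginal likelihood of M1 / marginal likelihood of M2
= 0.39/0.35
= 1.1143

1.1143


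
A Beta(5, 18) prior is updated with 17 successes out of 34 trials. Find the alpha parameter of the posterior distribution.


In the Beta-Binomial conjugate update:
alpha_post = alpha_prior + successes
= 5 + 17
= 22

22


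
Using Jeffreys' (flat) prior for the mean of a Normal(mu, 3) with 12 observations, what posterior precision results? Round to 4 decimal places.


Flat prior means prior precision is 0.
Posterior precision = n / sigma^2 = 12/3 = 4.0

4.0


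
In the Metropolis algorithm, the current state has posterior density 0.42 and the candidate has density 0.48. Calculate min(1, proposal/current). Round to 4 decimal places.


Ratio = 0.48/0.42 = 1.1429
Acceptance probability = min(1, 1.1429)
= 1.0

1.0


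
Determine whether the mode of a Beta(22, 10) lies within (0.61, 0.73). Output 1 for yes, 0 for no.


First find the mode: (a-1)/(a+b-2) = 0.7
Is 0.7 in (0.61, 0.73)? 1

1


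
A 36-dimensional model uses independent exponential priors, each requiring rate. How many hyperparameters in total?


Per parameter: 1 (rate).
Total = 36 * 1 = 36

36


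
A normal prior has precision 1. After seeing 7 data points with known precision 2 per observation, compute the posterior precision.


In the conjugate normal model, precisions add:
tau_posterior = tau_prior + n * tau_data
= 1 + 7*2 = 15

15


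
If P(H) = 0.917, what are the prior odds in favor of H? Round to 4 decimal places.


Prior odds = P(H) / (1 - P(H))
= 0.917 / 0.083
= 11.0482

11.0482


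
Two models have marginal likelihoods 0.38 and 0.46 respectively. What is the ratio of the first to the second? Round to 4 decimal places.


Evidence ratio = 0.38 / 0.46
= 0.8261

0.8261


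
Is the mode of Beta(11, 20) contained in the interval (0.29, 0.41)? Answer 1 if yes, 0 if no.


Mode = (a-1)/(a+b-2) = 10/29 = 0.3448
Interval: (0.29, 0.41)
Contains mode? 1

1


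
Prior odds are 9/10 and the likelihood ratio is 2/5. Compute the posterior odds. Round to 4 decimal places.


Posterior odds = prior odds * likelihood ratio
= (9/10) * (2/5)
= 18 / 50
= 0.36

0.36


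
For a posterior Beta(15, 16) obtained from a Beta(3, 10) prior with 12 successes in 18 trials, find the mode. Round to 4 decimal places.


Mode = (alpha - 1) / (alpha + beta - 2)
= 14 / 29
= 0.4828

0.4828


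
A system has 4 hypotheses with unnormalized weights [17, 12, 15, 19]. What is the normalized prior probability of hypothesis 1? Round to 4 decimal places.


The normalized prior is the weight divided by the total.
Total weight = 63
P(H1) = 17 / 63 = 0.2698

0.2698


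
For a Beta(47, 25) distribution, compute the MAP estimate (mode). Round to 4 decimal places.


MAP = mode = (a-1)/(a+b-2)
= (47-1)/(47+25-2)
= 46/70 = 0.6571

0.6571


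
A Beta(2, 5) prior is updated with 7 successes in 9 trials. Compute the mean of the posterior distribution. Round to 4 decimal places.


After update: Beta(9, 7)
Mean = 9 / (9 + 7) = 9 / 16
= 0.5625

0.5625


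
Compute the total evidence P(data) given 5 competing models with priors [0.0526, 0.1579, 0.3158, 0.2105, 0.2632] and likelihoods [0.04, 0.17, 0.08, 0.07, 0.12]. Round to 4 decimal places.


Marginal likelihood = sum P(model_i) * P(data|model_i)
Model 1: 0.0526 * 0.04 = 0.0021
Model 2: 0.1579 * 0.17 = 0.0268
Model 3: 0.3158 * 0.08 = 0.0253
Model 4: 0.2105 * 0.07 = 0.0147
Model 5: 0.2632 * 0.12 = 0.0316
Total = 0.1005

0.1005


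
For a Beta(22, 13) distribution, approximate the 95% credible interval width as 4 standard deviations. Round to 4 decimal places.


Variance of Beta(a,b) = ab / ((a+b)^2 * (a+b+1))
= 22*13 / ((35)^2 * 36)
= 0.0065
SD = sqrt(0.0065) = 0.0805
Width = 4 * SD = 0.3221

0.3221


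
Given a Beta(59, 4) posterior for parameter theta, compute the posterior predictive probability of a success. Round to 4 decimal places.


For a Beta-Bernoulli model, the predictive probability is the mean:
P(success) = 59/(59+4) = 59/63 = 0.9365

0.9365


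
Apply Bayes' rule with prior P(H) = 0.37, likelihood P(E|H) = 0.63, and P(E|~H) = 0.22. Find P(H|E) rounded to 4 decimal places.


Step 1: Compute marginal P(E) = P(E|H)P(H) + P(E|~H)P(~H)
= 0.63*0.37 + 0.22*0.63 = 0.3717
Step 2: P(H|E) = P(E|H)P(H)/P(E) = 0.2331/0.3717
= 0.6271

0.6271


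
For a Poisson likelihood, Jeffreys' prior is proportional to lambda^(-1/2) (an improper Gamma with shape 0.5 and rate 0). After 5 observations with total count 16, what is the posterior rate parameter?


Jeffreys' prior for Poisson is proportional to lambda^(-1/2).
Posterior is Gamma(0.5 + S, 0 + n) = Gamma(0.5 + 16, 5).
Posterior rate = 0 + n = 5

5.0


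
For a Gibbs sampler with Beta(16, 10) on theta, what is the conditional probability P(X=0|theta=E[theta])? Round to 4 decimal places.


E[theta] = 16/(16+10) = 0.6154
P(X=0|theta) = 1 - theta = 0.3846

0.3846


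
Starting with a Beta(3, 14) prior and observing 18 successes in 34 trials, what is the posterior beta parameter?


Posterior beta = prior beta + failures
Failures = 34 - 18 = 16
beta_post = 14 + 16 = 30

30


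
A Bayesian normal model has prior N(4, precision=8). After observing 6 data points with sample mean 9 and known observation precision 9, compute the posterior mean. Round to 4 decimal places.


Posterior mean = (prior_precision * prior_mean + n * data_precision * data_mean) / (prior_precision + n * data_precision)
Numerator = 8*4 + 6*9*9 = 518
Denominator = 8 + 6*9 = 62
Posterior mean = 8.3548

8.3548


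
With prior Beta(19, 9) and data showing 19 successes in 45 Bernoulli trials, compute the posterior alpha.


Conjugate update: alpha_posterior = alpha_prior + k
= 19 + 19 = 38

38


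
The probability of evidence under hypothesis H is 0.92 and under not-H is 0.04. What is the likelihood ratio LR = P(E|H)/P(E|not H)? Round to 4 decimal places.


LR = 0.92 / 0.04
= 23.0

23.0


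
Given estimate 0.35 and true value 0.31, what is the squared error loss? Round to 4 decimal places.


Squared error = (estimate - true)^2
Difference = 0.04
Loss = 0.04^2 = 0.0016

0.0016


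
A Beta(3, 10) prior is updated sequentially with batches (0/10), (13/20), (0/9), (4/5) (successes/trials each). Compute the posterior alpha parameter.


Sequential conjugate updating is equivalent to a single batch update.
Total successes across all batches = 17
alpha_posterior = alpha_prior + total_successes = 3 + 17
= 20

20


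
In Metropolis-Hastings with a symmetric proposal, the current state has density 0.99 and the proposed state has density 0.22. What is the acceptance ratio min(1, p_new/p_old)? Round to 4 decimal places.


Ratio = p_new / p_old = 0.22 / 0.99 = 0.2222
Acceptance = min(1, 0.2222) = 0.2222

0.2222


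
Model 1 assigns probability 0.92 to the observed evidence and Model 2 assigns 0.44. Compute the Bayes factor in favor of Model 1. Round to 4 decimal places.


BF = P(data|M1) / P(data|M2)
= 0.92 / 0.44 = 2.0909

2.0909


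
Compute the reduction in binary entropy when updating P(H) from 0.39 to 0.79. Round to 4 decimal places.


H_before = -p*log2(p) - (1-p)*log2(1-p) for p=0.39: 0.9648
H_after for p=0.79: 0.7415
Reduction = 0.9648 - 0.7415 = 0.2233

0.2233


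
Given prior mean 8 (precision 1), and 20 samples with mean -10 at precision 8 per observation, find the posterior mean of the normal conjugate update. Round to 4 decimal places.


The posterior mean is a precision-weighted average of prior and data.
Post. prec. = 1 + 160 = 161
Post. mean = (8 + -1600)/161 = -1592/161 = -9.8882

-9.8882


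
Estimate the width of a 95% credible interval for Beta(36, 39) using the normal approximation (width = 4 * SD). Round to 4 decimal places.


For Beta(a,b): Var = ab/((a+b)^2(a+b+1))
Var = 0.0033, SD = 0.0573
Approximate 95% CI width = 4 * 0.0573 = 0.2292

0.2292


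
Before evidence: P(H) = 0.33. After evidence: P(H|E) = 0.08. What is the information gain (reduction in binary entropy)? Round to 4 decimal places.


Prior entropy = 0.9149
Posterior entropy = 0.4022
Information gain = 0.9149 - 0.4022 = 0.5127

0.5127


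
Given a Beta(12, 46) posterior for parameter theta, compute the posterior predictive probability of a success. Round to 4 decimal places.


For a Beta-Bernoulli model, the predictive probability is the mean:
P(success) = 12/(12+46) = 12/58 = 0.2069

0.2069


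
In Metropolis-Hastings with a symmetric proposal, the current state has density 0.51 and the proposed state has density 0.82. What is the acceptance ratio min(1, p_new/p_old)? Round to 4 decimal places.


Ratio = p_new / p_old = 0.82 / 0.51 = 1.6078
Acceptance = min(1, 1.6078) = 1.0

1.0


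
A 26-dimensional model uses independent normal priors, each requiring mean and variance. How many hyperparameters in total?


Per parameter: 2 (mean and variance).
Total = 26 * 2 = 52

52


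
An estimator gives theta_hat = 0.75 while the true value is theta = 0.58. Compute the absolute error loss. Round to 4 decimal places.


The absolute error loss is |theta_hat - theta|
= |0.75 - 0.58|
= 0.17

0.17


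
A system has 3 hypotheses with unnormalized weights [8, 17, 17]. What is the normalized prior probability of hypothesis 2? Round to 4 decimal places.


The normalized prior is the weight divided by the total.
Total weight = 42
P(H2) = 17 / 42 = 0.4048

0.4048


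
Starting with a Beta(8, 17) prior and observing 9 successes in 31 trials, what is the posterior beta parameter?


Posterior beta = prior beta + failures
Failures = 31 - 9 = 22
beta_post = 17 + 22 = 39

39
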